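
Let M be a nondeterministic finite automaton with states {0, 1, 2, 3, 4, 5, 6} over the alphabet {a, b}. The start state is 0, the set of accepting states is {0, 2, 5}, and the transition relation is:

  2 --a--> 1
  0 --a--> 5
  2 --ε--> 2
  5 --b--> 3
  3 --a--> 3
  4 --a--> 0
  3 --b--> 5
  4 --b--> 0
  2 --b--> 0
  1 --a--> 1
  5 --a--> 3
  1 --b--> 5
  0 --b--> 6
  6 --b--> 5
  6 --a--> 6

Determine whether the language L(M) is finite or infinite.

infinite

State 3 is reachable from the start and can reach an accepting state, and it lies on the cycle 3 → 3.
Traversing that cycle any number of times yields accepted strings of unbounded length, so the language is infinite.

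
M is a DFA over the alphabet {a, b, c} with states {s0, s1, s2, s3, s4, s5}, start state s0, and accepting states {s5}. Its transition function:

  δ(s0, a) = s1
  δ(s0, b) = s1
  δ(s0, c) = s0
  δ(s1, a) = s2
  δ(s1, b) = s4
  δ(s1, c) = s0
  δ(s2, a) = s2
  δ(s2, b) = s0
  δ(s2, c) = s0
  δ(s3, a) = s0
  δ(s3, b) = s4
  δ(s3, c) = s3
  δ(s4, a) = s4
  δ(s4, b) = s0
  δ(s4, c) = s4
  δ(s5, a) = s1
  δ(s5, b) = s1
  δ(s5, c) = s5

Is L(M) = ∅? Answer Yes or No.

The states reachable from the start state are {s0, s1, s2, s4}.
None of the accepting states {s5} is reachable, so no string is accepted and L(M) = ∅.

Yes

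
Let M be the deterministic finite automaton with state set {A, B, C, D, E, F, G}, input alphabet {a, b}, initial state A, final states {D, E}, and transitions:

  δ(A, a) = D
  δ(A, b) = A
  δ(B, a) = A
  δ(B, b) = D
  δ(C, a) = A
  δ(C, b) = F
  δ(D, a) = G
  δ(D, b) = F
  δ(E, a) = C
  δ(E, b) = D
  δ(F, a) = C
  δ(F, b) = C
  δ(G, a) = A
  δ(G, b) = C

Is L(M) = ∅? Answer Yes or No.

The string a is accepted: the run A → D ends in the accepting state D.
Since at least one string is accepted, L(M) is not empty.

No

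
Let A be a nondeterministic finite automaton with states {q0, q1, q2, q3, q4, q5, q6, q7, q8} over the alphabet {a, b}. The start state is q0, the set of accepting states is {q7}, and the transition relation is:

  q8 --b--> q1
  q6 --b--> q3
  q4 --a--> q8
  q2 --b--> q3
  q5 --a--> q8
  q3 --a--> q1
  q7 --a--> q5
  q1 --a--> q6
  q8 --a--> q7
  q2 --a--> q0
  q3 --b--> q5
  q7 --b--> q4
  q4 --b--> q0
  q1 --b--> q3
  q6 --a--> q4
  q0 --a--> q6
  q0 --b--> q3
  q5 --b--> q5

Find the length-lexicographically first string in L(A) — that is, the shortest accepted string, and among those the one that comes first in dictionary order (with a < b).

aaaa

A breadth-first search from q0 reaches an accepting state first via the path q0 → q6 → q4 → q8 → q7 on input aaaa.
No string of length < 4 is accepted (BFS exhausts all shorter strings without reaching an accepting state), and aaaa is the lexicographically least accepting string of length 4.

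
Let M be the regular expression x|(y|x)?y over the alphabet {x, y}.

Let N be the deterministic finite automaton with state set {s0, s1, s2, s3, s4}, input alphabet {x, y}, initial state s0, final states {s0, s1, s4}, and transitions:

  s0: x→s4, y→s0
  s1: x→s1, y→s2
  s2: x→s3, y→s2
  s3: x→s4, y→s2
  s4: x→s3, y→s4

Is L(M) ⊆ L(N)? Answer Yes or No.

Converting the expression M to a DFA (subset construction, then merging equivalent states) gives the minimal DFA with states {m0, m1, m2, m3}, start state m0, accepting states {m1, m3} and transitions m0: x→m1, y→m1; m1: x→m2, y→m3; m2: x→m2, y→m2; m3: x→m2, y→m2.
Exploring the product automaton M × N from the start pair (m0, s0), following both machines on each input symbol, reaches 9 state pairs: (m0, s0), (m1, s4), (m1, s0), (m2, s3), (m3, s4), (m2, s4), (m3, s0), (m2, s2), (m2, s0).
M accepts in {m1, m3} and N accepts in {s0, s1, s4}. The reachable pairs whose M-component is accepting are (m1, s4), (m1, s0), (m3, s4), (m3, s0); in each of them the N-component is accepting too, so the product for L(M) \ L(N) (M-component accepting, N-component rejecting) has no reachable accepting pair and the difference is empty.
Hence every string in L(M) is also in L(N).

Yes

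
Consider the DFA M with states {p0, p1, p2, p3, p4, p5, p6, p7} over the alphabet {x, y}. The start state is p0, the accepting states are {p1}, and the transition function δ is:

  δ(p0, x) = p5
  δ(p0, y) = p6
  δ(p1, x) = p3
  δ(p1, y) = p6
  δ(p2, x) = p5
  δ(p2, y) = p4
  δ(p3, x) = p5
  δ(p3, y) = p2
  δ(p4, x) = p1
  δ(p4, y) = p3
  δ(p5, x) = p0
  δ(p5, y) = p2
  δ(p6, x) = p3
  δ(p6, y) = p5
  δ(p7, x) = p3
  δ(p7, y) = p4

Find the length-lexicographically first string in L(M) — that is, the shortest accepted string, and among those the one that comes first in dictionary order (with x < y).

xyyx

A breadth-first search from p0 reaches an accepting state first via the path p0 → p5 → p2 → p4 → p1 on input xyyx.
No string of length < 4 is accepted (BFS exhausts all shorter strings without reaching an accepting state), and xyyx is the lexicographically least accepting string of length 4.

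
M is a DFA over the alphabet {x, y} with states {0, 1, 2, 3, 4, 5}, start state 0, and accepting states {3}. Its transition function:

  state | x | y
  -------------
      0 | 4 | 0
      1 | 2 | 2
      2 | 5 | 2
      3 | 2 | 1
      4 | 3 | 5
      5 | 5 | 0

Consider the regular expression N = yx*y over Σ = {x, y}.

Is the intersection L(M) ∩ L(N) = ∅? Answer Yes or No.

Yes

Converting the expression N to a DFA (subset construction, then merging equivalent states) gives the minimal DFA with states {n0, n1, n2, n3}, start state n0, accepting states {n3} and transitions n0: x→n1, y→n2; n1: x→n1, y→n1; n2: x→n2, y→n3; n3: x→n1, y→n1.
Exploring the product automaton M × N from the start pair (0, n0), following both machines on each input symbol, reaches 16 state pairs: (0, n0), (4, n1), (0, n2), (3, n1), (5, n1), (4, n2), (0, n3), (2, n1), (1, n1), (0, n1), (3, n2), (5, n3), (2, n2), (1, n3), (5, n2), (2, n3).
M accepts in {3} and N accepts in {n3}; no reachable pair has both components accepting, so no string drives both machines to acceptance simultaneously and L(M) ∩ L(N) = ∅.
So no string is accepted by both, and the intersection is empty.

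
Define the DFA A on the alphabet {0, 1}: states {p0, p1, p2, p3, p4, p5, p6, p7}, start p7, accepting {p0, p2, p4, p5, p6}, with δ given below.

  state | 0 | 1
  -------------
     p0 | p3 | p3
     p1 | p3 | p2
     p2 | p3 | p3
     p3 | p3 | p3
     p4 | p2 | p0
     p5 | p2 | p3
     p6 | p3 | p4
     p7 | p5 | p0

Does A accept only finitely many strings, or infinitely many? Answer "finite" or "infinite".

The useful states (reachable from p7 and able to reach an accepting state) are {p0, p2, p5, p7}.
Restricted to these states the transition graph has no cycle, so every accepting path has bounded length and L is finite.

finite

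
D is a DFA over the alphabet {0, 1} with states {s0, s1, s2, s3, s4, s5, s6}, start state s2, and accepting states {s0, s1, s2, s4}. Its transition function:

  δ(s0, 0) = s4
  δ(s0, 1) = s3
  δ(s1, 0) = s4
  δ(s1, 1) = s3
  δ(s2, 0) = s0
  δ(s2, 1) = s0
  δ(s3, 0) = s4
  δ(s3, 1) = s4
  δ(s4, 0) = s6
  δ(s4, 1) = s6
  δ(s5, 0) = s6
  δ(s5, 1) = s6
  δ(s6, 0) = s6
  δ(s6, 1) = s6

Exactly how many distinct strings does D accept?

The useful subgraph on states {s0, s2, s3, s4} is acyclic, so L(D) is finite; the longest accepting path visits 4 useful states, giving maximum string length 3.
Counting accepting paths from s2 by length: 1 of length 0, 2 of length 1, 2 of length 2, 4 of length 3. Total 9.

9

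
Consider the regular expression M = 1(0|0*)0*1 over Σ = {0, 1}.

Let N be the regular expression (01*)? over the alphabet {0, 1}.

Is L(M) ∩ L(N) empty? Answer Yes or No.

Yes

Converting the expression M to a DFA (subset construction, then merging equivalent states) gives the minimal DFA with states {m0, m1, m2, m3}, start state m0, accepting states {m3} and transitions m0: 0→m1, 1→m2; m1: 0→m1, 1→m1; m2: 0→m2, 1→m3; m3: 0→m1, 1→m1.
Converting the expression N to a DFA (subset construction, then merging equivalent states) gives the minimal DFA with states {n0, n1, n2}, start state n0, accepting states {n0, n1} and transitions n0: 0→n1, 1→n2; n1: 0→n2, 1→n1; n2: 0→n2, 1→n2.
Exploring the product automaton M × N from the start pair (m0, n0), following both machines on each input symbol, reaches 5 state pairs: (m0, n0), (m1, n1), (m2, n2), (m1, n2), (m3, n2).
M accepts in {m3} and N accepts in {n0, n1}; no reachable pair has both components accepting, so no string drives both machines to acceptance simultaneously and L(M) ∩ L(N) = ∅.
So no string is accepted by both, and the intersection is empty.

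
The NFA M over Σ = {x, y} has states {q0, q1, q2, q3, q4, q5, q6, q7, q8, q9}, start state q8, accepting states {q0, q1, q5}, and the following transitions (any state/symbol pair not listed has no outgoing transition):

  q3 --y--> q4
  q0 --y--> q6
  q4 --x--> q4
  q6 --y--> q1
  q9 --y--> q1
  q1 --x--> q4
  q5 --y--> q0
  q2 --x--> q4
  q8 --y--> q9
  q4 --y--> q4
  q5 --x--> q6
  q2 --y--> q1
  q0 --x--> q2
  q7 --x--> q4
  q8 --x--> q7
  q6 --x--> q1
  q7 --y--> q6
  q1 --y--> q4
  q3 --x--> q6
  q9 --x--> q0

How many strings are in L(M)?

7

The useful subgraph on states {q0, q1, q2, q6, q7, q8, q9} is acyclic, so L(M) is finite; the longest accepting path visits 5 useful states, giving maximum string length 4.
Counting accepting paths from q8 by length: 2 of length 2, 2 of length 3, 3 of length 4. Total 7.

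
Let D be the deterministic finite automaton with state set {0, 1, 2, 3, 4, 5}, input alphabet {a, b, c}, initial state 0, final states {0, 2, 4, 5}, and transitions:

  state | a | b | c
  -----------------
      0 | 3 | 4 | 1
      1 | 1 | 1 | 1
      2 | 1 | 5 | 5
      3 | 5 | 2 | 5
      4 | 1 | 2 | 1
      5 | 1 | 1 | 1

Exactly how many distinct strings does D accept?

The useful subgraph on states {0, 2, 3, 4, 5} is acyclic, so L(D) is finite; the longest accepting path visits 4 useful states, giving maximum string length 3.
Counting accepting paths from 0 by length: 1 of length 0, 1 of length 1, 4 of length 2, 4 of length 3. Total 10.

10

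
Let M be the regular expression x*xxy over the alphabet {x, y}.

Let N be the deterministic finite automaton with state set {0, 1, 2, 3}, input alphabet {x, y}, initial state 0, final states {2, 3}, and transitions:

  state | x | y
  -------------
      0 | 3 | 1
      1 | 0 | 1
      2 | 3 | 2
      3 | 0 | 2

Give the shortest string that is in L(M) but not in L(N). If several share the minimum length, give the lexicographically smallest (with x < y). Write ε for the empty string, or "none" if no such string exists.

The string xxy is accepted by M but not by N.
No shorter string lies in the difference, and xxy is the lexicographically first length-3 string in L(M) \ L(N).

xxy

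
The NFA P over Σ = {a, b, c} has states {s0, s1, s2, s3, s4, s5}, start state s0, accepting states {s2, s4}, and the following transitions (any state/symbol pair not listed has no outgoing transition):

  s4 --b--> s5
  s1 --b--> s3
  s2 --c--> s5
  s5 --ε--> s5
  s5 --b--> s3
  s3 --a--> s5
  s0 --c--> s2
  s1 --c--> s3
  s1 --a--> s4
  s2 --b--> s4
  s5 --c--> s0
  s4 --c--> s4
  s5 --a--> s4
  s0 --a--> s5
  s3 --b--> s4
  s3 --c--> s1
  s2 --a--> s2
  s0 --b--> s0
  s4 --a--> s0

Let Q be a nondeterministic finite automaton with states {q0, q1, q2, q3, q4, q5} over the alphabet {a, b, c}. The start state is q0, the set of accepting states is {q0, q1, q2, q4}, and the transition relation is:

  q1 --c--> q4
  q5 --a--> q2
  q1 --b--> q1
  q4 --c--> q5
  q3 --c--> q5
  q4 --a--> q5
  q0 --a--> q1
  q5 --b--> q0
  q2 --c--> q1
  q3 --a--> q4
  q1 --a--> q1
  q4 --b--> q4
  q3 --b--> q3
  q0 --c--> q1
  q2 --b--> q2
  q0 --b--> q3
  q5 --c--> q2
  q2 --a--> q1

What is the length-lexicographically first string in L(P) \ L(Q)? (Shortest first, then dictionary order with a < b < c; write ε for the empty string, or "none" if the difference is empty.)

bc

The string bc is accepted by P but not by Q.
No shorter string lies in the difference, and bc is the lexicographically first length-2 string in L(P) \ L(Q).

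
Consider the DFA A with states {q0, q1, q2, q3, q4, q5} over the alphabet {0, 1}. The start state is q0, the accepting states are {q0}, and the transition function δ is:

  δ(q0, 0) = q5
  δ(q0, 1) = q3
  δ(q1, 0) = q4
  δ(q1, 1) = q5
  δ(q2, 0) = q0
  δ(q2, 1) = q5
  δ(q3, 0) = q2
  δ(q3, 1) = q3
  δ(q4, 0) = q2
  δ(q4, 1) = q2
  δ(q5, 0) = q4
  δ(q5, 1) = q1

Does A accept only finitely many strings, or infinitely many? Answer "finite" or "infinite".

State q0 is reachable from the start and can reach an accepting state, and it lies on the cycle q0 → q3 → q2 → q0.
Traversing that cycle any number of times yields accepted strings of unbounded length, so the language is infinite.

infinite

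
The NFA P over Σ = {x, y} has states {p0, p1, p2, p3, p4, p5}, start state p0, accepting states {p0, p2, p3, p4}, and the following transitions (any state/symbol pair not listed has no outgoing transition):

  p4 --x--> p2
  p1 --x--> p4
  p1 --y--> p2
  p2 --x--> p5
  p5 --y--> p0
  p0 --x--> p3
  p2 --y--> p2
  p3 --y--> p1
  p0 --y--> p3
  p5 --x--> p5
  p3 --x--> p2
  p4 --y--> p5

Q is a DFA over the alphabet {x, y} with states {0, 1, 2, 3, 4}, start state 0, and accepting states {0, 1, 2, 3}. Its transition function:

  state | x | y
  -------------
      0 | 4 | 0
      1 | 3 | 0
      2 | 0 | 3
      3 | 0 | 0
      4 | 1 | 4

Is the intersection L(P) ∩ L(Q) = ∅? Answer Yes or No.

No

The empty string ε is accepted by both P and Q.
Hence L(P) ∩ L(Q) ≠ ∅.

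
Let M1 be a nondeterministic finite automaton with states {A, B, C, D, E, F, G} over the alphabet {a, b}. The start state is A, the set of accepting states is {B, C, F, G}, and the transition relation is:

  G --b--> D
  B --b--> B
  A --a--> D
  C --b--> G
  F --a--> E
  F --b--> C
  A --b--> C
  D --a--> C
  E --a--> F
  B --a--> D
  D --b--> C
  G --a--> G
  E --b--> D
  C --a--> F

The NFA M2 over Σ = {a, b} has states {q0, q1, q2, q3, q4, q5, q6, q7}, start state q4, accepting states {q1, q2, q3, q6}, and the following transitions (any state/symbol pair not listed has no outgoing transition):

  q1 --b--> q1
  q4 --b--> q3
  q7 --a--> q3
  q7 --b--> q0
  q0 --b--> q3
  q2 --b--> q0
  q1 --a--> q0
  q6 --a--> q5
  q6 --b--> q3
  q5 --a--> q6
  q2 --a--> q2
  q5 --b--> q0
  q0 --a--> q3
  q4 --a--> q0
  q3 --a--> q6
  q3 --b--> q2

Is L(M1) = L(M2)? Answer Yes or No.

Exploring the product automaton M1 × M2 from the start pair (A, q4), following both machines on each input symbol, reaches 6 state pairs: (A, q4), (D, q0), (C, q3), (F, q6), (G, q2), (E, q5).
M1 accepts in {B, C, F, G} and M2 accepts in {q1, q2, q3, q6}. In every reachable pair the two components are either both accepting — (C, q3), (F, q6), (G, q2) — or both non-accepting, so no string is accepted by exactly one of the machines: L(M1) \ L(M2) and L(M2) \ L(M1) are both empty.
Hence every string is accepted by M1 iff it is accepted by M2, and the two languages coincide.

Yes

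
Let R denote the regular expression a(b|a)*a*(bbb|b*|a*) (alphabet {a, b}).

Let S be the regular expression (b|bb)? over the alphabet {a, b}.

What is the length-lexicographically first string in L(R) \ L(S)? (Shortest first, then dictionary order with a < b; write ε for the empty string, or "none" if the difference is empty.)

a

The string a is accepted by R but not by S.
No shorter string lies in the difference, and a is the lexicographically first length-1 string in L(R) \ L(S).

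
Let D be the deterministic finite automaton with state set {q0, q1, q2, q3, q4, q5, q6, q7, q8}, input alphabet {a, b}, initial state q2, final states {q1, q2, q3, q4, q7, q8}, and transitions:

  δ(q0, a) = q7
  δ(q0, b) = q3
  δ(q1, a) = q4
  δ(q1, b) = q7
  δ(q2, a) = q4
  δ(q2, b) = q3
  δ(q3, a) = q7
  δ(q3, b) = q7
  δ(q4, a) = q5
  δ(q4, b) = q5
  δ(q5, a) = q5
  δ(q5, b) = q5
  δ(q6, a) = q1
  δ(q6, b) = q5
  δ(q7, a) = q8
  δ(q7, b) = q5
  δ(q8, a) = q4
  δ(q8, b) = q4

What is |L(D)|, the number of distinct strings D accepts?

The useful subgraph on states {q2, q3, q4, q7, q8} is acyclic, so L(D) is finite; the longest accepting path visits 5 useful states, giving maximum string length 4.
Counting accepting paths from q2 by length: 1 of length 0, 2 of length 1, 2 of length 2, 2 of length 3, 4 of length 4. Total 11.

11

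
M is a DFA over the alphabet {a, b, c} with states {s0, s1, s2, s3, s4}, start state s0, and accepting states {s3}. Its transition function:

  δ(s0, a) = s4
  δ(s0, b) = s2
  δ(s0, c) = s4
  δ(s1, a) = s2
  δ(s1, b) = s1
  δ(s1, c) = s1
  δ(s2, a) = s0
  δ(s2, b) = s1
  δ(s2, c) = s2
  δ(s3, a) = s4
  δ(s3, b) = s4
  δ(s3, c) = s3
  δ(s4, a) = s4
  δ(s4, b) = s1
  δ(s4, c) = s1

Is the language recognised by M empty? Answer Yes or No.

Yes

The states reachable from the start state are {s0, s1, s2, s4}.
None of the accepting states {s3} is reachable, so no string is accepted and L(M) = ∅.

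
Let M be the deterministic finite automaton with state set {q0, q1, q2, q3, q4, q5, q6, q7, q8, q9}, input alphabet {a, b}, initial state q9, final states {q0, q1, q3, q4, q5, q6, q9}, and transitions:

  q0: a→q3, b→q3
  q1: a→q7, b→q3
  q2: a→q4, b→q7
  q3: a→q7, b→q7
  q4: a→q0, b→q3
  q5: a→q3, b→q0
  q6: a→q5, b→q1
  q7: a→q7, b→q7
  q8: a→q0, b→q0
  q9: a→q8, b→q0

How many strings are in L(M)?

10

The useful subgraph on states {q0, q3, q8, q9} is acyclic, so L(M) is finite; the longest accepting path visits 4 useful states, giving maximum string length 3.
Counting accepting paths from q9 by length: 1 of length 0, 1 of length 1, 4 of length 2, 4 of length 3. Total 10.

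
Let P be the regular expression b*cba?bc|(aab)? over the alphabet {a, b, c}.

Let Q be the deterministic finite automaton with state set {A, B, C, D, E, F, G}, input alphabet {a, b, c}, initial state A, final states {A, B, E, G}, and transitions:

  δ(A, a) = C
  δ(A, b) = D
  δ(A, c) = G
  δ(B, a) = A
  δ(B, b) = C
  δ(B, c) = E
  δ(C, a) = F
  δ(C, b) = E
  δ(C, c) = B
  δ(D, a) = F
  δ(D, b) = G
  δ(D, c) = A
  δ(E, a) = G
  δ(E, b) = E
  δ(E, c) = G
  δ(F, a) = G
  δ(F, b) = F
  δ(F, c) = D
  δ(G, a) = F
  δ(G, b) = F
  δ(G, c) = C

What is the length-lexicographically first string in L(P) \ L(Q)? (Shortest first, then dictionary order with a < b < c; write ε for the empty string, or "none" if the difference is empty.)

aab

The string aab is accepted by P but not by Q.
No shorter string lies in the difference, and aab is the lexicographically first length-3 string in L(P) \ L(Q).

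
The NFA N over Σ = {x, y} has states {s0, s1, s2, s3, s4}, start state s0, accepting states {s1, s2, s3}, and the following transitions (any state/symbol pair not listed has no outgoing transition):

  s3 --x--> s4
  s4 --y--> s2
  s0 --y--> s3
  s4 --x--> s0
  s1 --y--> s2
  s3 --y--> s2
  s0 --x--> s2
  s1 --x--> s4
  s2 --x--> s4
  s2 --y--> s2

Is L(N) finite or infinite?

infinite

State s2 is reachable from the start and can reach an accepting state, and it lies on the cycle s2 → s2.
Traversing that cycle any number of times yields accepted strings of unbounded length, so the language is infinite.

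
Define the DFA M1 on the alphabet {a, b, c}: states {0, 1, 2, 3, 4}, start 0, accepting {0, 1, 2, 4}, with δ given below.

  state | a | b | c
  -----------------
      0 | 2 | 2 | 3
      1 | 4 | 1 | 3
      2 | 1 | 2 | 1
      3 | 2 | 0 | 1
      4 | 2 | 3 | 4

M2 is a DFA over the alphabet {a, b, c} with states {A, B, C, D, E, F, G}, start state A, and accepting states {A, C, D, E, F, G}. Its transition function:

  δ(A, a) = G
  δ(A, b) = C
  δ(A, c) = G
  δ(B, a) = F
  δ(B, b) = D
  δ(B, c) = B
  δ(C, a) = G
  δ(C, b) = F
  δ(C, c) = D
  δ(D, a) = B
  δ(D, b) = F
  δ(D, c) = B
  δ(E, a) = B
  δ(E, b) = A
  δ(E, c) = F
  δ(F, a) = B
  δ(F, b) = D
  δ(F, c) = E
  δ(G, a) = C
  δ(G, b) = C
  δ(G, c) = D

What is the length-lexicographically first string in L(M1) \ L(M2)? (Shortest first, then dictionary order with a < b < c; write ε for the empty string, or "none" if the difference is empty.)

The string aca is accepted by M1 but not by M2.
No shorter string lies in the difference, and aca is the lexicographically first length-3 string in L(M1) \ L(M2).

aca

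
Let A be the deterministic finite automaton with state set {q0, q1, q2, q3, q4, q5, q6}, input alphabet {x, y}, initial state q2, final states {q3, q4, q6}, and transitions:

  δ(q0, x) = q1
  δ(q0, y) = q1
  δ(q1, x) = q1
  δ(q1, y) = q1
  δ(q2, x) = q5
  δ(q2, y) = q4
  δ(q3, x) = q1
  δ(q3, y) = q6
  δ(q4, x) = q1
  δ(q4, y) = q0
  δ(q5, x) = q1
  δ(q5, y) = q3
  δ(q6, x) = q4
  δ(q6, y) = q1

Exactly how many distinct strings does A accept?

The useful subgraph on states {q2, q3, q4, q5, q6} is acyclic, so L(A) is finite; the longest accepting path visits 5 useful states, giving maximum string length 4.
Counting accepting paths from q2 by length: 1 of length 1, 1 of length 2, 1 of length 3, 1 of length 4. Total 4.

4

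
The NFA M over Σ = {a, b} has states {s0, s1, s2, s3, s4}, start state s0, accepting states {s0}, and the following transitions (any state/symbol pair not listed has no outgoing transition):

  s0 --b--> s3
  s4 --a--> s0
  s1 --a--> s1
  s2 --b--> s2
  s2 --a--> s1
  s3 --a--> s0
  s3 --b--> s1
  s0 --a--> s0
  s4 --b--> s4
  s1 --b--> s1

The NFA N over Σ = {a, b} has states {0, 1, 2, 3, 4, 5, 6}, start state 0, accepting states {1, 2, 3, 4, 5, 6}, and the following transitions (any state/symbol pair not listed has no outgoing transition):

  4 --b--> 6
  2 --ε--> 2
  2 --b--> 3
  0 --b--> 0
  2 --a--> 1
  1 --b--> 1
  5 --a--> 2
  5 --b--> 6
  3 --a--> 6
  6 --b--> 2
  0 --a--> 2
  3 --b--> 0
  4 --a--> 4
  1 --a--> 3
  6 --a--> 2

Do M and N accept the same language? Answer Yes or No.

The empty string ε is accepted by M but rejected by N.
So L(M) ≠ L(N).

No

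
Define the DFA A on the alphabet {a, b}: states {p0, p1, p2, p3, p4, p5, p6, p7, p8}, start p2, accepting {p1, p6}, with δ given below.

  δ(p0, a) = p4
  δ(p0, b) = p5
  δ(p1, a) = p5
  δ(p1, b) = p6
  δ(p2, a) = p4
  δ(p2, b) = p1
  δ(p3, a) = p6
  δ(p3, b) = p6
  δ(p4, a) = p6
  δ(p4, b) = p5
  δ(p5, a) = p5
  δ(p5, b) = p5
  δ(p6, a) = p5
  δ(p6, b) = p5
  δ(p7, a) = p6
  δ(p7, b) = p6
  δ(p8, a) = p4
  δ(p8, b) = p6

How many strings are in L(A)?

The useful subgraph on states {p1, p2, p4, p6} is acyclic, so L(A) is finite; the longest accepting path visits 3 useful states, giving maximum string length 2.
Counting accepting paths from p2 by length: 1 of length 1, 2 of length 2. Total 3.

3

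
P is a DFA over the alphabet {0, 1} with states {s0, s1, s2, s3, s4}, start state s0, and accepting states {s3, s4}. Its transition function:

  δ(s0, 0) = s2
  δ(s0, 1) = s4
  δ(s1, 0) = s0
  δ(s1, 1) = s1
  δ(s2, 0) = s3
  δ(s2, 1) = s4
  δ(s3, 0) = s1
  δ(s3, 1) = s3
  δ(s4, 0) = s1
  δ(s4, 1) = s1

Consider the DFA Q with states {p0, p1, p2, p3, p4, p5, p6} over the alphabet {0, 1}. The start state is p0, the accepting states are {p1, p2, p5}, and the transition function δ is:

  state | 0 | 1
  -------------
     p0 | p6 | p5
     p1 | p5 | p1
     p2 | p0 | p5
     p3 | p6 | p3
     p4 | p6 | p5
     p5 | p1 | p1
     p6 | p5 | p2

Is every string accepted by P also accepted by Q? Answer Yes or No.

Exploring the product automaton P × Q from the start pair (s0, p0), following both machines on each input symbol, reaches 15 state pairs: (s0, p0), (s2, p6), (s4, p5), (s3, p5), (s4, p2), (s1, p1), (s3, p1), (s1, p0), (s1, p5), (s0, p5), (s0, p6), (s0, p1), (s2, p1), (s4, p1), (s2, p5).
P accepts in {s3, s4} and Q accepts in {p1, p2, p5}. The reachable pairs whose P-component is accepting are (s4, p5), (s3, p5), (s4, p2), (s3, p1), (s4, p1); in each of them the Q-component is accepting too, so the product for L(P) \ L(Q) (P-component accepting, Q-component rejecting) has no reachable accepting pair and the difference is empty.
Hence every string in L(P) is also in L(Q).

Yes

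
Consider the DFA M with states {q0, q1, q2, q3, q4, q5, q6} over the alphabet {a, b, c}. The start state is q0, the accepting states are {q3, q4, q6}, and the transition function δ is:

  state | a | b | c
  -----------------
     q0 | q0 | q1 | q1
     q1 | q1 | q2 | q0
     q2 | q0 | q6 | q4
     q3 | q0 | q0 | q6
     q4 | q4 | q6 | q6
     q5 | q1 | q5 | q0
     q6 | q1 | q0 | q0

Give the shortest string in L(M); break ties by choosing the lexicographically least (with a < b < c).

bbb

A breadth-first search from q0 reaches an accepting state first via the path q0 → q1 → q2 → q6 on input bbb.
No string of length < 3 is accepted (BFS exhausts all shorter strings without reaching an accepting state), and bbb is the lexicographically least accepting string of length 3.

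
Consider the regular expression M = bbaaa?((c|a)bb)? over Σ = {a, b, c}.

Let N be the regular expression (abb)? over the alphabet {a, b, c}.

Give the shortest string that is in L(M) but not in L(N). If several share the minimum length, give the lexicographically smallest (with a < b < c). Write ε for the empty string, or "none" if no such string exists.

The string bbaa is accepted by M but not by N.
No shorter string lies in the difference, and bbaa is the lexicographically first length-4 string in L(M) \ L(N).

bbaa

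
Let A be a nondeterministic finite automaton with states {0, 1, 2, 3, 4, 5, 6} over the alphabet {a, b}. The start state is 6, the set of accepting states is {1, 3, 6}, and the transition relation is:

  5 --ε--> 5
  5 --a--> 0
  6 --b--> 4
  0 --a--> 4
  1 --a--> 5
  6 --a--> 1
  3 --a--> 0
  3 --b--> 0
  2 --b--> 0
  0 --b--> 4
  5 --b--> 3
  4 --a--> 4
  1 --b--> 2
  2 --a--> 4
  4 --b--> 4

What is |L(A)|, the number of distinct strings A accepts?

3

The useful subgraph on states {1, 3, 5, 6} is acyclic, so L(A) is finite; the longest accepting path visits 4 useful states, giving maximum string length 3.
Counting accepting paths from 6 by length: 1 of length 0, 1 of length 1, 1 of length 3. Total 3.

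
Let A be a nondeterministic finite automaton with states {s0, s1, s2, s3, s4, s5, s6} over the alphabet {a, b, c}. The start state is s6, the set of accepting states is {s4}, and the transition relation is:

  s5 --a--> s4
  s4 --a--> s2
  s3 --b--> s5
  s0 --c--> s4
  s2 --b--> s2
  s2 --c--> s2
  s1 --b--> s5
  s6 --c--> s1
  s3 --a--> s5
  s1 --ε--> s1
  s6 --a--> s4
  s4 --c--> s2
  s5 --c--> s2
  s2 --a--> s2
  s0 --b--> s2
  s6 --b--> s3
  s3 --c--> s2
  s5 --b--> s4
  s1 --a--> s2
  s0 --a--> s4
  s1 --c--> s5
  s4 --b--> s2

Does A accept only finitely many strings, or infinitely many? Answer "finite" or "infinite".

finite

The useful states (reachable from s6 and able to reach an accepting state) are {s1, s3, s4, s5, s6}.
Restricted to these states the transition graph has no cycle, so every accepting path has bounded length and L is finite.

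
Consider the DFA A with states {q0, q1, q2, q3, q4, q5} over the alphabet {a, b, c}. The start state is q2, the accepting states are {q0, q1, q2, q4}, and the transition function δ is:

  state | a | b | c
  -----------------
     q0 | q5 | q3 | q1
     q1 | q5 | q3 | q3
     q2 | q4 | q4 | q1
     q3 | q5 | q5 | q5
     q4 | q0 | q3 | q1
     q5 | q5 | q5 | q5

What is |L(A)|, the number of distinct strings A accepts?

10

The useful subgraph on states {q0, q1, q2, q4} is acyclic, so L(A) is finite; the longest accepting path visits 4 useful states, giving maximum string length 3.
Counting accepting paths from q2 by length: 1 of length 0, 3 of length 1, 4 of length 2, 2 of length 3. Total 10.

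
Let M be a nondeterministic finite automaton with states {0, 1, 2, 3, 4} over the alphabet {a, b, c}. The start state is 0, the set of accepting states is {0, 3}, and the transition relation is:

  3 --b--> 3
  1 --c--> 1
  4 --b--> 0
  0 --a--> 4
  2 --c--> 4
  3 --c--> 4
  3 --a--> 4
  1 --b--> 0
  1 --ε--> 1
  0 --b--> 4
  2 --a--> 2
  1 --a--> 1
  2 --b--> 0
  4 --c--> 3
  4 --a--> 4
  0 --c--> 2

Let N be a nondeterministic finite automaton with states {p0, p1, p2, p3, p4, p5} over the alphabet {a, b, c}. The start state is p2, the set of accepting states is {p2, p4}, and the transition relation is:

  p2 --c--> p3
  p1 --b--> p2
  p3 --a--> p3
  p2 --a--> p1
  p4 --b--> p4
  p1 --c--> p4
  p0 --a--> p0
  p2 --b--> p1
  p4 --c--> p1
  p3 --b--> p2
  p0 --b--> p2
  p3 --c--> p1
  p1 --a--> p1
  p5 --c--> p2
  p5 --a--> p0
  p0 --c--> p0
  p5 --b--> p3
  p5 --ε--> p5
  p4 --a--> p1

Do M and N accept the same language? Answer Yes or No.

Yes

Exploring the product automaton M × N from the start pair (0, p2), following both machines on each input symbol, reaches 4 state pairs: (0, p2), (4, p1), (2, p3), (3, p4).
M accepts in {0, 3} and N accepts in {p2, p4}. In every reachable pair the two components are either both accepting — (0, p2), (3, p4) — or both non-accepting, so no string is accepted by exactly one of the machines: L(M) \ L(N) and L(N) \ L(M) are both empty.
Hence every string is accepted by M iff it is accepted by N, and the two languages coincide.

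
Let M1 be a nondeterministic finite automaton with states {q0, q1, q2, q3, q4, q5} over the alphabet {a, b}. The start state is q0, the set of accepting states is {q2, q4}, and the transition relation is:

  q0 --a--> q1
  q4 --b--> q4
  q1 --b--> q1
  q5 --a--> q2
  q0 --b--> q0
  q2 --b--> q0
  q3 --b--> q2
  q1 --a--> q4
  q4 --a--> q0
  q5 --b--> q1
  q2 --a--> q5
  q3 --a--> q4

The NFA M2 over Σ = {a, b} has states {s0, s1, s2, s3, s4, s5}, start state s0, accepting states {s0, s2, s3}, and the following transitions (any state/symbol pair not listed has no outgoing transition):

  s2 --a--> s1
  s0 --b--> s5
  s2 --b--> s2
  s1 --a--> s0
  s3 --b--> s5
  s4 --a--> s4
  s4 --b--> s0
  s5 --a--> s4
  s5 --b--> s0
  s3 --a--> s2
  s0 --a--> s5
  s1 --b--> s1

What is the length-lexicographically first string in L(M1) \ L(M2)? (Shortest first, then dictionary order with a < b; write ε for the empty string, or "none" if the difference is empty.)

aa

The string aa is accepted by M1 but not by M2.
No shorter string lies in the difference, and aa is the lexicographically first length-2 string in L(M1) \ L(M2).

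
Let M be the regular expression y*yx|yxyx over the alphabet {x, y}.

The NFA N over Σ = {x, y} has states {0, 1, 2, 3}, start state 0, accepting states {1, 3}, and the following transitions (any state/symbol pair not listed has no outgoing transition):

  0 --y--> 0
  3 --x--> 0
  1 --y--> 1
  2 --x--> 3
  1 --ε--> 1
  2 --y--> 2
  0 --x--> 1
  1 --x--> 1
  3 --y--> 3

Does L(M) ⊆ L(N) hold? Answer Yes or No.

Converting the expression M to a DFA (subset construction, then merging equivalent states) gives the minimal DFA with states {m0, m1, m2, m3, m4, m5, m6}, start state m0, accepting states {m3, m6} and transitions m0: x→m1, y→m2; m1: x→m1, y→m1; m2: x→m3, y→m4; m3: x→m1, y→m5; m4: x→m6, y→m4; m5: x→m6, y→m1; m6: x→m1, y→m1.
Exploring the product automaton M × N from the start pair (m0, 0), following both machines on each input symbol, reaches 7 state pairs: (m0, 0), (m1, 1), (m2, 0), (m3, 1), (m4, 0), (m5, 1), (m6, 1).
M accepts in {m3, m6} and N accepts in {1, 3}. The reachable pairs whose M-component is accepting are (m3, 1), (m6, 1); in each of them the N-component is accepting too, so the product for L(M) \ L(N) (M-component accepting, N-component rejecting) has no reachable accepting pair and the difference is empty.
Hence every string in L(M) is also in L(N).

Yes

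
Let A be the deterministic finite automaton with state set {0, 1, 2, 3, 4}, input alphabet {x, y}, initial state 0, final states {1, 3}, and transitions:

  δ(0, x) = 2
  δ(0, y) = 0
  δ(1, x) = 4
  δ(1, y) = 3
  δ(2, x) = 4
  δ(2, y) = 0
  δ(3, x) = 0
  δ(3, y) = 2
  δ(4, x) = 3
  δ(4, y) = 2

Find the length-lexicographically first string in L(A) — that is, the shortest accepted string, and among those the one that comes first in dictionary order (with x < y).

xxx

A breadth-first search from 0 reaches an accepting state first via the path 0 → 2 → 4 → 3 on input xxx.
No string of length < 3 is accepted (BFS exhausts all shorter strings without reaching an accepting state), and xxx is the lexicographically least accepting string of length 3.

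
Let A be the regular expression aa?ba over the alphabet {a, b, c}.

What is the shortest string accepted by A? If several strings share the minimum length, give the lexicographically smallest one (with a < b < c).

aba

By inspection of the expression, no string of length less than 3 matches, and aba is the lexicographically first match of length 3.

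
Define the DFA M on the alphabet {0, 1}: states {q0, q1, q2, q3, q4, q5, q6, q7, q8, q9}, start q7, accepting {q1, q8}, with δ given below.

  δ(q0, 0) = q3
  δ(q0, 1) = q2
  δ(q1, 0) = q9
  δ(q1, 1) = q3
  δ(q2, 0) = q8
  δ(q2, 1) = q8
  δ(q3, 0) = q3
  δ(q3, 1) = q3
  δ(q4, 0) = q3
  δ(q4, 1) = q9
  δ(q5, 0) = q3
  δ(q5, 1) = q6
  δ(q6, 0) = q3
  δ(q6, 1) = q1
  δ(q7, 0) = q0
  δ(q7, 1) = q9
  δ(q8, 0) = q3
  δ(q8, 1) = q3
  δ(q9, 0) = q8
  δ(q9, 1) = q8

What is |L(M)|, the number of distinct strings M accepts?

4

The useful subgraph on states {q0, q2, q7, q8, q9} is acyclic, so L(M) is finite; the longest accepting path visits 4 useful states, giving maximum string length 3.
Counting accepting paths from q7 by length: 2 of length 2, 2 of length 3. Total 4.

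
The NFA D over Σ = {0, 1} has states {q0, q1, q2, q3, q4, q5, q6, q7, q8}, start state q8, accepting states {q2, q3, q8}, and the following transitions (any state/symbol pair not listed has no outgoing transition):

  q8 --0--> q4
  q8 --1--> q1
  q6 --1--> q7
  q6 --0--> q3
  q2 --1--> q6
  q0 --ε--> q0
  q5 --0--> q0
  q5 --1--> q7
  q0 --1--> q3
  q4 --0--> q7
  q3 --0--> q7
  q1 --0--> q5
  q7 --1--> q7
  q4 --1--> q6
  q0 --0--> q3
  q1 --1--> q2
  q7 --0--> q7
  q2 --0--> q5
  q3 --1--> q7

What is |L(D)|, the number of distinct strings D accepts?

8

The useful subgraph on states {q0, q1, q2, q3, q4, q5, q6, q8} is acyclic, so L(D) is finite; the longest accepting path visits 6 useful states, giving maximum string length 5.
Counting accepting paths from q8 by length: 1 of length 0, 1 of length 2, 1 of length 3, 3 of length 4, 2 of length 5. Total 8.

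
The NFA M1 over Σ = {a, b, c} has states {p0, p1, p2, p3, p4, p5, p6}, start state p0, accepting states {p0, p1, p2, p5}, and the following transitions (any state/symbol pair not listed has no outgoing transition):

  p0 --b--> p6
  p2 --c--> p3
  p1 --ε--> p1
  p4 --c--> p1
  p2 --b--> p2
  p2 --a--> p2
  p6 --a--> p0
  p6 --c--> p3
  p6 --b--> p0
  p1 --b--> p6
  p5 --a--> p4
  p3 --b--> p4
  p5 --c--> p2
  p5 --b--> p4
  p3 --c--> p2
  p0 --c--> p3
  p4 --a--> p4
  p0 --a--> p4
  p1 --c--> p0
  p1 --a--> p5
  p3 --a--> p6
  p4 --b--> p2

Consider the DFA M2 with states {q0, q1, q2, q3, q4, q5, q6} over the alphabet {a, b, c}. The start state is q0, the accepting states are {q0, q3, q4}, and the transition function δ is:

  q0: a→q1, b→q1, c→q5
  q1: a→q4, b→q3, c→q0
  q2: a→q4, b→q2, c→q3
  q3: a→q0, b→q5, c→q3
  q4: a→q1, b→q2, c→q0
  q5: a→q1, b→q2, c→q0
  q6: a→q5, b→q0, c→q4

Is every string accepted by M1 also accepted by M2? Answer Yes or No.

No

The string aab is in L(M1) but not in L(M2).
So L(M1) ⊄ L(M2).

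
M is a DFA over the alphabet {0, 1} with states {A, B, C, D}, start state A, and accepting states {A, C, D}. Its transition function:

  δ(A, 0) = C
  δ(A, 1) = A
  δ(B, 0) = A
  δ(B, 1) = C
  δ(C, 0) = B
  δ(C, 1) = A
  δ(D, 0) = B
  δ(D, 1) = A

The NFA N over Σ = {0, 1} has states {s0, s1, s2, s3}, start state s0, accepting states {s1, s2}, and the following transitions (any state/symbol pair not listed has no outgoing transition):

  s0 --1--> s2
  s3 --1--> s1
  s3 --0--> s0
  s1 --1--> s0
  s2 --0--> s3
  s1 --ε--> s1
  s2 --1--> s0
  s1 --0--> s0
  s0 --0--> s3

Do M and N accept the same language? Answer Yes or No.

No

The empty string ε is accepted by M but rejected by N.
So L(M) ≠ L(N).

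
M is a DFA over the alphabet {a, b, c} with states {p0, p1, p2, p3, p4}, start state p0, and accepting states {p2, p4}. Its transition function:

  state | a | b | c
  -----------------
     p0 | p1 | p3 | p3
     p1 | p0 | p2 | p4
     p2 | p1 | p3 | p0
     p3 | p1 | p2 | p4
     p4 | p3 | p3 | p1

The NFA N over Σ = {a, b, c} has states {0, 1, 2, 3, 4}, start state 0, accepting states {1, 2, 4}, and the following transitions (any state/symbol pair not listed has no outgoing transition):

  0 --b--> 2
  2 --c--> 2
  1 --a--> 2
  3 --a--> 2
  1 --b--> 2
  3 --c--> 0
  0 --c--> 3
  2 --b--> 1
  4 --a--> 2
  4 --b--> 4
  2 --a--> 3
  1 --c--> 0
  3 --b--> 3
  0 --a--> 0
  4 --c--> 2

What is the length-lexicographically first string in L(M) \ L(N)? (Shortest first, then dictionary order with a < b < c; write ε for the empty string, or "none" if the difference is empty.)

ac

The string ac is accepted by M but not by N.
No shorter string lies in the difference, and ac is the lexicographically first length-2 string in L(M) \ L(N).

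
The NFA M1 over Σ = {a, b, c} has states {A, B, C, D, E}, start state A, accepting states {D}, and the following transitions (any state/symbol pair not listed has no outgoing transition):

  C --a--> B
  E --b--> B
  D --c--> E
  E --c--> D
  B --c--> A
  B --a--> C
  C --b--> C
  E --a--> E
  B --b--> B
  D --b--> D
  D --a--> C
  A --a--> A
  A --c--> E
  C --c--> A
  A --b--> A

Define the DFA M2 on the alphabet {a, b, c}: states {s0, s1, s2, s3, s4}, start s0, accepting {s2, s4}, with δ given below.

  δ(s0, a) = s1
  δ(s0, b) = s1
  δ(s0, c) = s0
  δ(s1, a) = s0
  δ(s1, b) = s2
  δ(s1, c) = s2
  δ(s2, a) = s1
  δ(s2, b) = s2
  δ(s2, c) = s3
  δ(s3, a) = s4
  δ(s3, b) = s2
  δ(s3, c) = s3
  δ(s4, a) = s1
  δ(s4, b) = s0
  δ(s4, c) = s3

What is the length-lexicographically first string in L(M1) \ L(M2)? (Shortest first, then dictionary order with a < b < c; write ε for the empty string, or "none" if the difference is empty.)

The string cc is accepted by M1 but not by M2.
No shorter string lies in the difference, and cc is the lexicographically first length-2 string in L(M1) \ L(M2).

cc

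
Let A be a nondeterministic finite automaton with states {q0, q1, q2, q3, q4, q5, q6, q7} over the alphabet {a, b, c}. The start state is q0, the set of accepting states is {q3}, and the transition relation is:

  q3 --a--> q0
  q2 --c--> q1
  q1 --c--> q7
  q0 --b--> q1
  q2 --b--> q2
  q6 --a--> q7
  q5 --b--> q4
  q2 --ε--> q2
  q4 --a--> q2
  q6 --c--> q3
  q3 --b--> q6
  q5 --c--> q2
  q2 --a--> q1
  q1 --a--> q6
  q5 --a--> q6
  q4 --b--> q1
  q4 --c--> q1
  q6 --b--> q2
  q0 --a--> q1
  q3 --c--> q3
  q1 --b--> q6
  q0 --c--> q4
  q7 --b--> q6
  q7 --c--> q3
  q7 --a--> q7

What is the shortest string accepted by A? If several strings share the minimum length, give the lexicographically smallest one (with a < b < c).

A breadth-first search from q0 reaches an accepting state first via the path q0 → q1 → q6 → q3 on input aac.
No string of length < 3 is accepted (BFS exhausts all shorter strings without reaching an accepting state), and aac is the lexicographically least accepting string of length 3.

aac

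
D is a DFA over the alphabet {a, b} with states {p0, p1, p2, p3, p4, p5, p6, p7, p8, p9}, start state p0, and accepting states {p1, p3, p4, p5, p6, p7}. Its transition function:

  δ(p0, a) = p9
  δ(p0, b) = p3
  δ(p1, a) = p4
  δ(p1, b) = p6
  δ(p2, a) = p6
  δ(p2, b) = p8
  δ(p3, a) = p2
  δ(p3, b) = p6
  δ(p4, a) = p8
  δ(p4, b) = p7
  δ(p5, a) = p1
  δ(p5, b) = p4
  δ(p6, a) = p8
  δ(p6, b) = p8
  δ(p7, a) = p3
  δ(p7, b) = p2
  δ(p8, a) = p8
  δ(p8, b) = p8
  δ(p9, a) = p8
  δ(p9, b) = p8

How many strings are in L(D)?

3

The useful subgraph on states {p0, p2, p3, p6} is acyclic, so L(D) is finite; the longest accepting path visits 4 useful states, giving maximum string length 3.
Counting accepting paths from p0 by length: 1 of length 1, 1 of length 2, 1 of length 3. Total 3.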